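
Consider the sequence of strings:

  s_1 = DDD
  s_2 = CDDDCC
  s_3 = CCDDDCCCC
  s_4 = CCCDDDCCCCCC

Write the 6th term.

Every step adds C to the front and CC to the end of the previous string.
From CCCDDDCCCCCC, 2 further steps: CCCDDDCCCCCC → CCCCDDDCCCCCCCC → (answer).

CCCCCDDDCCCCCCCCCC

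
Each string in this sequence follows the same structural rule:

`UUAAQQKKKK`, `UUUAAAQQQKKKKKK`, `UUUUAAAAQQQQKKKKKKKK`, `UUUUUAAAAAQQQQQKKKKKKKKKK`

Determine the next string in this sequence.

The n-th term is n+1 U's then n+1 A's then n+1 Q's then 2n+2 K's (n = 1, 2, …).
At n = 5 the blocks have lengths 6, 6, 6, 12.

UUUUUUAAAAAAQQQQQQKKKKKKKKKKKK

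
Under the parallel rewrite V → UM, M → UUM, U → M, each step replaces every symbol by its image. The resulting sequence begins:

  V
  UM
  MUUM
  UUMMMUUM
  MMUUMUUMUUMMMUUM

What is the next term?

Applying the rule to each of the 16 symbols of MMUUMUUMUUMMMUUM gives the pieces UUM UUM M M UUM M M UUM M M UUM UUM UUM M M UUM, which concatenate to the answer.

UUMUUMMMUUMMMUUMMMUUMUUMUUMMMUUM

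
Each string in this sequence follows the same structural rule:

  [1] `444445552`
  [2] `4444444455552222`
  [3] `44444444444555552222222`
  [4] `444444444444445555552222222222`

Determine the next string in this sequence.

4444444444444444455555552222222222222

The n-th term is 3n+2 4's then n+2 5's then 3n-2 2's (n = 1, 2, …).
For the next term, n = 5, so the run lengths are 17, 7, 13.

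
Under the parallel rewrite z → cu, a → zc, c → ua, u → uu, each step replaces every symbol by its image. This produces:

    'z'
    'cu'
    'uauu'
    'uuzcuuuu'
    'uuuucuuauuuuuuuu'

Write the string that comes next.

uuuuuuuuuauuuuzcuuuuuuuuuuuuuuuu

Applying the rule to each of the 16 symbols of uuuucuuauuuuuuuu gives the pieces uu uu uu uu ua uu uu zc uu uu uu uu uu uu uu uu, which concatenate to the answer.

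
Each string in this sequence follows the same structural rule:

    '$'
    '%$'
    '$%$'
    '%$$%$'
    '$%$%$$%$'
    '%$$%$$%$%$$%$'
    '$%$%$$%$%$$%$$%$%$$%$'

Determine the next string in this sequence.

This is a Fibonacci-style word recurrence s(k) = s(k−2)·s(k−1): e.g. $·%$ = $%$.
Continuing: %$$%$$%$%$$%$ · $%$%$$%$%$$%$$%$%$$%$ gives term 8.

%$$%$$%$%$$%$$%$%$$%$%$$%$$%$%$$%$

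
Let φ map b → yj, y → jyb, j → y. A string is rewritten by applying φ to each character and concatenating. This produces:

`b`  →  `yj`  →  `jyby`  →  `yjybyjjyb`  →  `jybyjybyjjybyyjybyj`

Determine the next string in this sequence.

Rewriting the 19 symbols of jybyjybyjjybyyjybyj one by one yields y jyb yj jyb y jyb yj jyb y y jyb yj jyb jyb y jyb yj jyb y; concatenated:

yjybyjjybyjybyjjybyyjybyjjybjybyjybyjjyby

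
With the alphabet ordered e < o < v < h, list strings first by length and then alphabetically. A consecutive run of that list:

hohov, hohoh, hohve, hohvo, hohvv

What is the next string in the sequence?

hohvh

Treat hohvv as a base-4 numeral over the given alphabet and add one, carrying through any trailing h's.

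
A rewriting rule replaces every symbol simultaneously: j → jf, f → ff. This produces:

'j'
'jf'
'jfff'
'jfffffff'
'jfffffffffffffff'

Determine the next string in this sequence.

φ(jfffffffffffffff) expands symbol-by-symbol to jf ff ff ff ff ff ff ff ff ff ff ff ff ff ff ff; joining the 16 pieces gives the next term.

jfffffffffffffffffffffffffffffff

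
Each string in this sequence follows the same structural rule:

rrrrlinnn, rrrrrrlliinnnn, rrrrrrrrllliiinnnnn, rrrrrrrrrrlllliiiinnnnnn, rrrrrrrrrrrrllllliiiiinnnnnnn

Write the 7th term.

Term n consists of 2n+2 r's, followed by n l's, followed by n i's, followed by n+2 n's (n = 1, 2, …).
Setting n = 7 gives 16, 7, 7, 9 characters in each block.

rrrrrrrrrrrrrrrrllllllliiiiiiinnnnnnnnn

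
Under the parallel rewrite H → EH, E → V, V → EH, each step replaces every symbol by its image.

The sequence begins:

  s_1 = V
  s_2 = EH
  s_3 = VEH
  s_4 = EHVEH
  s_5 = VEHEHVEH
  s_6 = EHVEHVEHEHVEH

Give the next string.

Rewriting the 13 symbols of EHVEHVEHEHVEH one by one yields V EH EH V EH EH V EH V EH EH V EH; concatenated:

VEHEHVEHEHVEHVEHEHVEH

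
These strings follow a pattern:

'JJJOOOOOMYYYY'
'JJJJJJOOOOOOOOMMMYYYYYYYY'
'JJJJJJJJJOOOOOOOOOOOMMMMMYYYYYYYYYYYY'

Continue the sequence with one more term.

JJJJJJJJJJJJOOOOOOOOOOOOOOMMMMMMMYYYYYYYYYYYYYYYY

Term n consists of 3n J's, followed by 3n+2 O's, followed by 2n-1 M's, followed by 4n Y's (n = 1, 2, …).
For the next term, n = 4, so the run lengths are 12, 14, 7, 16.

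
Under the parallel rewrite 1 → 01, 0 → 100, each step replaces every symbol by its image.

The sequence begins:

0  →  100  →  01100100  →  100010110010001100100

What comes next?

0110010010001100010110010001100100100010110010001100100

Applying the rule to each of the 21 symbols of 100010110010001100100 gives the pieces 01 100 100 100 01 100 01 01 100 100 01 100 100 100 01 01 100 100 01 100 100, which concatenate to the answer.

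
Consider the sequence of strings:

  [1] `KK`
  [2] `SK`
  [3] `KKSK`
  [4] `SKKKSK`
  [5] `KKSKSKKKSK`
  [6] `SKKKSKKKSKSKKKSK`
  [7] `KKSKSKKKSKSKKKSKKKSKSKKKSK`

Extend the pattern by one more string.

SKKKSKKKSKSKKKSKKKSKSKKKSKSKKKSKKKSKSKKKSK

From term 3 onward, concatenate the second-to-last term with the last: KK·SK = KKSK, SK·KKSK = SKKKSK, …
Continuing: SKKKSKKKSKSKKKSK · KKSKSKKKSKSKKKSKKKSKSKKKSK gives term 8.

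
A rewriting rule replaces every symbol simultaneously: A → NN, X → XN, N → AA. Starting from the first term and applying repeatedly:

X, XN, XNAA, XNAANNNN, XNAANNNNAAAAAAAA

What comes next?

XNAANNNNAAAAAAAANNNNNNNNNNNNNNNN

Applying the rule to each of the 16 symbols of XNAANNNNAAAAAAAA gives the pieces XN AA NN NN AA AA AA AA NN NN NN NN NN NN NN NN, which concatenate to the answer.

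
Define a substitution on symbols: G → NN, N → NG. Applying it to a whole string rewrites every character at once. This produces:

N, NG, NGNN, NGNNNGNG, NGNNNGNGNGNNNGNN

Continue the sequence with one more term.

NGNNNGNGNGNNNGNNNGNNNGNGNGNNNGNG

Applying the rule to each of the 16 symbols of NGNNNGNGNGNNNGNN gives the pieces NG NN NG NG NG NN NG NN NG NN NG NG NG NN NG NG, which concatenate to the answer.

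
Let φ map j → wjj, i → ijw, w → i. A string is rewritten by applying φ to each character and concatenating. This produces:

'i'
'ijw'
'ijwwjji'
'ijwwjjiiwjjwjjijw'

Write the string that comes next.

ijwwjjiiwjjwjjijwijwiwjjwjjiwjjwjjijwwjji

φ(ijwwjjiiwjjwjjijw) expands symbol-by-symbol to ijw wjj i i wjj wjj ijw ijw i wjj wjj i wjj wjj ijw wjj i; joining the 17 pieces gives the next term.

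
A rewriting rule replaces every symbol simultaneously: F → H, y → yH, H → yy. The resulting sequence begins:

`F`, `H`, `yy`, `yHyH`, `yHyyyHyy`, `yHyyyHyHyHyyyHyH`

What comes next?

Rewriting the 16 symbols of yHyyyHyHyHyyyHyH one by one yields yH yy yH yH yH yy yH yy yH yy yH yH yH yy yH yy; concatenated:

yHyyyHyHyHyyyHyyyHyyyHyHyHyyyHyy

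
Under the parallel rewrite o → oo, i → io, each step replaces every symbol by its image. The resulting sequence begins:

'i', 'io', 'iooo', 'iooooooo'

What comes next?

iooooooooooooooo

Apply φ to iooooooo symbol by symbol: i→io, o→oo, o→oo, o→oo, o→oo, o→oo, o→oo, o→oo; joined: io oo oo oo oo oo oo oo.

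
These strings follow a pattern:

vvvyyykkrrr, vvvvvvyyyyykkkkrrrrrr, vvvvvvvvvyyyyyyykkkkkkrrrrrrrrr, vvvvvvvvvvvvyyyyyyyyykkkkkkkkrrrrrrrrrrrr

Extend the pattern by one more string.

Each string has the form v^{3n} y^{2n+1} k^{2n} r^{3n} (n = 1, 2, …).
Setting n = 5 gives 15, 11, 10, 15 characters in each block.

vvvvvvvvvvvvvvvyyyyyyyyyyykkkkkkkkkkrrrrrrrrrrrrrrr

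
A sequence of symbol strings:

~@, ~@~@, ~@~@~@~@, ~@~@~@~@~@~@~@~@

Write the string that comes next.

~@~@~@~@~@~@~@~@~@~@~@~@~@~@~@~@

Every step duplicates the string.
One more doubling of ~@~@~@~@~@~@~@~@ gives the answer.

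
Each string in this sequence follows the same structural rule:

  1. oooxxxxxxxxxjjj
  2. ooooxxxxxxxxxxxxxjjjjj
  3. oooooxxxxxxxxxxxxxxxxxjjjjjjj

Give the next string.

ooooooxxxxxxxxxxxxxxxxxxxxxjjjjjjjjj

The n-th term is n+1 o's then 4n+1 x's then 2n-1 j's, where the shown terms are n = 2, 3, 4.
For the next term, n = 5, so the run lengths are 6, 21, 9.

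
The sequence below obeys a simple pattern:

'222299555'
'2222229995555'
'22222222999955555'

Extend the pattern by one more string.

222222222299999555555

Reading off run lengths: 2 runs 4, 6, 8; 9 runs 2, 3, 4; 5 runs 3, 4, 5 — each is linear in n, where the shown terms are n = 2, 3, 4.
At n = 5 the blocks have lengths 10, 5, 6.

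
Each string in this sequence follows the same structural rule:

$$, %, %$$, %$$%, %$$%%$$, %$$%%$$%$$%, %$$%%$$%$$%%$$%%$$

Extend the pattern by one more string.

Each term (from the third on) is the previous term followed by the one before it: term 3 = %·$$ = %$$.
So term 8 is %$$%%$$%$$%%$$%%$$·%$$%%$$%$$%.

%$$%%$$%$$%%$$%%$$%$$%%$$%$$%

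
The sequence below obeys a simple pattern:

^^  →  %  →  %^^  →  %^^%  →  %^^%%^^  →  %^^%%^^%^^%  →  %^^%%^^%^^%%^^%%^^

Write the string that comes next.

%^^%%^^%^^%%^^%%^^%^^%%^^%^^%

Each term (from the third on) is the previous term followed by the one before it: term 3 = %·^^ = %^^.
So term 8 is %^^%%^^%^^%%^^%%^^·%^^%%^^%^^%.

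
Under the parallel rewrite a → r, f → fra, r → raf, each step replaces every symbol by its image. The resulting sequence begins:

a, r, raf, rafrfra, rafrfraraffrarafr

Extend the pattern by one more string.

Replace each of the 17 characters of rafrfraraffrarafr in place — raf r fra raf fra raf r raf r fra fra raf r raf r fra raf — and concatenate.

rafrfraraffrarafrrafrfrafrarafrrafrfraraf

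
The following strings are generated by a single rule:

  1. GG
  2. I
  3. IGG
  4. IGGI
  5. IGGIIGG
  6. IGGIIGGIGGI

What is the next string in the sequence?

From term 3 onward, concatenate the last term with the second-to-last: I·GG = IGG, IGG·I = IGGI, …
Continuing: IGGIIGGIGGI · IGGIIGG gives term 7.

IGGIIGGIGGIIGGIIGG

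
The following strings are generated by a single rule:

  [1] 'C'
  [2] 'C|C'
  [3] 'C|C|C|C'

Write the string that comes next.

Every step duplicates the string with '|' between the halves.
So the next term is two copies of C|C|C|C with '|' between the halves.

C|C|C|C|C|C|C|C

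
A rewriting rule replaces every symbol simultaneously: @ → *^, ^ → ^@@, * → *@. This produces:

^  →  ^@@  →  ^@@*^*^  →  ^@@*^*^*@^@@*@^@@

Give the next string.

^@@*^*^*@^@@*@^@@*@*^^@@*^*^*@*^^@@*^*^

Applying the rule to each of the 17 symbols of ^@@*^*^*@^@@*@^@@ gives the pieces ^@@ *^ *^ *@ ^@@ *@ ^@@ *@ *^ ^@@ *^ *^ *@ *^ ^@@ *^ *^, which concatenate to the answer.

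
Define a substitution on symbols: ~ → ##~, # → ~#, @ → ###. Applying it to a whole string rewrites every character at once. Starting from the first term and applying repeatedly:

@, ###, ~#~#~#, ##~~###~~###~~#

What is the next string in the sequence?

~#~###~##~~#~#~###~##~~#~#~###~##~~#

Applying the rule to each of the 15 symbols of ##~~###~~###~~# gives the pieces ~# ~# ##~ ##~ ~# ~# ~# ##~ ##~ ~# ~# ~# ##~ ##~ ~#, which concatenate to the answer.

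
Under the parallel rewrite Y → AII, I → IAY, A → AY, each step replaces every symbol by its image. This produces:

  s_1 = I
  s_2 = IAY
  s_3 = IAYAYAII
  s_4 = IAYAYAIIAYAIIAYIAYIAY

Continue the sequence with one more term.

IAYAYAIIAYAIIAYIAYIAYAYAIIAYIAYIAYAYAIIIAYAYAIIIAYAYAII

φ(IAYAYAIIAYAIIAYIAYIAY) expands symbol-by-symbol to IAY AY AII AY AII AY IAY IAY AY AII AY IAY IAY AY AII IAY AY AII IAY AY AII; joining the 21 pieces gives the next term.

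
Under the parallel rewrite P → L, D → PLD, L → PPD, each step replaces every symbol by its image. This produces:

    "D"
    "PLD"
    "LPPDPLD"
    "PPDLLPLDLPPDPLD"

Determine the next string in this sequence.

Replace each of the 15 characters of PPDLLPLDLPPDPLD in place — L L PLD PPD PPD L PPD PLD PPD L L PLD L PPD PLD — and concatenate.

LLPLDPPDPPDLPPDPLDPPDLLPLDLPPDPLD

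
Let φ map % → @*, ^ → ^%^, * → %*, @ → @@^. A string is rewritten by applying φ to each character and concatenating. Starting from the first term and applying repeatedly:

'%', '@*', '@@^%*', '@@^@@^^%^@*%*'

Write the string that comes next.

Applying the rule to each of the 13 symbols of @@^@@^^%^@*%* gives the pieces @@^ @@^ ^%^ @@^ @@^ ^%^ ^%^ @* ^%^ @@^ %* @* %*, which concatenate to the answer.

@@^@@^^%^@@^@@^^%^^%^@*^%^@@^%*@*%*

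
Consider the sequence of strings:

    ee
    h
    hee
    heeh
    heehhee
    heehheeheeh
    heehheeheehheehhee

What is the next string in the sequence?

heehheeheehheehheeheehheeheeh

This is a Fibonacci-style word recurrence s(k) = s(k−1)·s(k−2): e.g. h·ee = hee.
Continuing: heehheeheehheehhee · heehheeheeh gives term 8.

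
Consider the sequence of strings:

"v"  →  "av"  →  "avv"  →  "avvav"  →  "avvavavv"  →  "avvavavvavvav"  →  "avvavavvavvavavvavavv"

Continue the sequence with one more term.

From term 3 onward, concatenate the last term with the second-to-last: av·v = avv, avv·av = avvav, …
So term 8 is avvavavvavvavavvavavv·avvavavvavvav.

avvavavvavvavavvavavvavvavavvavvav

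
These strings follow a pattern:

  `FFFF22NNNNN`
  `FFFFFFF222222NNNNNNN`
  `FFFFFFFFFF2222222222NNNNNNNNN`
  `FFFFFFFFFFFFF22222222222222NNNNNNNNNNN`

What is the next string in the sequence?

Each string has the form F^{3n+1} 2^{4n-2} N^{2n+3} (n = 1, 2, …).
At n = 5 the blocks have lengths 16, 18, 13.

FFFFFFFFFFFFFFFF222222222222222222NNNNNNNNNNNNN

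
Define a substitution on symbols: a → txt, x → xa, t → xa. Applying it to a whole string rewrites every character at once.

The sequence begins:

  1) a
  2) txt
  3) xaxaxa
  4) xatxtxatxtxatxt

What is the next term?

xatxtxaxaxaxatxtxaxaxaxatxtxaxaxa

Replace each of the 15 characters of xatxtxatxtxatxt in place — xa txt xa xa xa xa txt xa xa xa xa txt xa xa xa — and concatenate.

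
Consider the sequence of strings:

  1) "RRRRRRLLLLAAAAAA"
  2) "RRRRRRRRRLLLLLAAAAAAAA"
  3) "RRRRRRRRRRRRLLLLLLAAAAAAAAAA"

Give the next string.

RRRRRRRRRRRRRRRLLLLLLLAAAAAAAAAAAA

The n-th term is 3n R's then n+2 L's then 2n+2 A's, where the shown terms are n = 2, 3, 4.
At n = 5 the blocks have lengths 15, 7, 12.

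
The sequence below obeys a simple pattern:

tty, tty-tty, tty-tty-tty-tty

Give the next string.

tty-tty-tty-tty-tty-tty-tty-tty

s(k+1) = s(k)·-·s(k) — each term doubles the last with '-' between the halves.
So the next term is two copies of tty-tty-tty-tty with '-' between the halves.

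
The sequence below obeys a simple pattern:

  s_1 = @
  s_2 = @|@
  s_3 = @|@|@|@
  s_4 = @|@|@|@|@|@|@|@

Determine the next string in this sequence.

Every step duplicates the string with '|' between the halves.
One more doubling of @|@|@|@|@|@|@|@ gives the answer.

@|@|@|@|@|@|@|@|@|@|@|@|@|@|@|@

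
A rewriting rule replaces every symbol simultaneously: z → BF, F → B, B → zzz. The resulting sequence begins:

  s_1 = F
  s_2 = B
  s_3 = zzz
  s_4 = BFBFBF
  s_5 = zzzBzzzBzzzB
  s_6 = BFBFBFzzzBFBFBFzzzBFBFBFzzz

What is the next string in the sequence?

zzzBzzzBzzzBBFBFBFzzzBzzzBzzzBBFBFBFzzzBzzzBzzzBBFBFBF

Replace each of the 27 characters of BFBFBFzzzBFBFBFzzzBFBFBFzzz in place — zzz B zzz B zzz B BF BF BF zzz B zzz B zzz B BF BF BF zzz B zzz B zzz B BF BF BF — and concatenate.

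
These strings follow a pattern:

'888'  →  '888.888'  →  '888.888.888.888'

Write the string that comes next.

888.888.888.888.888.888.888.888

Each string is two copies of the previous one joined by '.'.
So the next term is two copies of 888.888.888.888 with '.' between the halves.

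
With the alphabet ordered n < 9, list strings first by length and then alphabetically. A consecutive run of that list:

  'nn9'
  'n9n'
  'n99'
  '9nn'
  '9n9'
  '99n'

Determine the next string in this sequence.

999

Treat 99n as a base-2 numeral over the given alphabet and add one, carrying through any trailing 9's.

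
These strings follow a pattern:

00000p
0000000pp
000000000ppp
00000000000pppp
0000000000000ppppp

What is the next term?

000000000000000pppppp

Reading off run lengths: 0 runs 5, 7, 9, 11, 13; p runs 1, 2, 3, 4, 5 — each is linear in n, where the shown terms are n = 2, 3, 4, 5, 6.
Setting n = 7 gives 15, 6 characters in each block.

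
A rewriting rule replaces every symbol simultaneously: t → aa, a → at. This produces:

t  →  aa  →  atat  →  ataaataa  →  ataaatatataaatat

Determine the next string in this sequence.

Applying the rule to each of the 16 symbols of ataaatatataaatat gives the pieces at aa at at at aa at aa at aa at at at aa at aa, which concatenate to the answer.

ataaatatataaataaataaatatataaataa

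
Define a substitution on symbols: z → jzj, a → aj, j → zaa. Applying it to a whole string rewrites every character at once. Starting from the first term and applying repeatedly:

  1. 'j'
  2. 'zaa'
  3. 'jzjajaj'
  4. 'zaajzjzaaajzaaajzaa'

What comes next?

Applying the rule to each of the 19 symbols of zaajzjzaaajzaaajzaa gives the pieces jzj aj aj zaa jzj zaa jzj aj aj aj zaa jzj aj aj aj zaa jzj aj aj, which concatenate to the answer.

jzjajajzaajzjzaajzjajajajzaajzjajajajzaajzjajaj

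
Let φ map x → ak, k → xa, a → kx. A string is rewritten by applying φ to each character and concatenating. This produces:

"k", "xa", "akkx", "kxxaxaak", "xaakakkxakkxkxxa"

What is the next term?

Rewriting the 16 symbols of xaakakkxakkxkxxa one by one yields ak kx kx xa kx xa xa ak kx xa xa ak xa ak ak kx; concatenated:

akkxkxxakxxaxaakkxxaxaakxaakakkx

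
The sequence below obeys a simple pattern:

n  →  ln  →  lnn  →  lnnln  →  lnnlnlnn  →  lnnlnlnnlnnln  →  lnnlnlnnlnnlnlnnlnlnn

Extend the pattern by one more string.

This is a Fibonacci-style word recurrence s(k) = s(k−1)·s(k−2): e.g. ln·n = lnn.
So term 8 is lnnlnlnnlnnlnlnnlnlnn·lnnlnlnnlnnln.

lnnlnlnnlnnlnlnnlnlnnlnnlnlnnlnnln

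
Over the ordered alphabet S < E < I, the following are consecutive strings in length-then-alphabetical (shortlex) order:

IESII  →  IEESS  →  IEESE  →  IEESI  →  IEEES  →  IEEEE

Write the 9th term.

IEEIE

Advancing 3 positions from IEEEE through IEEEE → IEEEI → IEEIS reaches term 9.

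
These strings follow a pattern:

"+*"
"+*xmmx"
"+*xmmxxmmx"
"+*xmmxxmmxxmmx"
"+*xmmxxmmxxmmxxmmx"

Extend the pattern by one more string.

Each term is the previous one with xmmx appended.
So the next term is +*xmmxxmmxxmmxxmmx·xmmx.

+*xmmxxmmxxmmxxmmxxmmx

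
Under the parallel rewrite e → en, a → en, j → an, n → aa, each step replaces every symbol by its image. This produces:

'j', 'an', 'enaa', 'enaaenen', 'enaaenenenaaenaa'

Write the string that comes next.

Replace each of the 16 characters of enaaenenenaaenaa in place — en aa en en en aa en aa en aa en en en aa en en — and concatenate.

enaaenenenaaenaaenaaenenenaaenen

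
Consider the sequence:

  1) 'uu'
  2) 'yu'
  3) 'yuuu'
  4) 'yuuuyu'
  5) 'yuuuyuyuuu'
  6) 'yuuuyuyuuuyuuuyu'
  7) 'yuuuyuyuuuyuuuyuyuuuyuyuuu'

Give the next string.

Each term (from the third on) is the previous term followed by the one before it: term 3 = yu·uu = yuuu.
The next term joins yuuuyuyuuuyuuuyuyuuuyuyuuu and yuuuyuyuuuyuuuyu.

yuuuyuyuuuyuuuyuyuuuyuyuuuyuuuyuyuuuyuuuyu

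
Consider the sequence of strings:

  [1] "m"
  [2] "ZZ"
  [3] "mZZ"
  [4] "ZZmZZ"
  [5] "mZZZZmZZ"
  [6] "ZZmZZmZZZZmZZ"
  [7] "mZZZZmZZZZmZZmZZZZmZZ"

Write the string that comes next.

ZZmZZmZZZZmZZmZZZZmZZZZmZZmZZZZmZZ

From term 3 onward, concatenate the second-to-last term with the last: m·ZZ = mZZ, ZZ·mZZ = ZZmZZ, …
The next term joins ZZmZZmZZZZmZZ and mZZZZmZZZZmZZmZZZZmZZ.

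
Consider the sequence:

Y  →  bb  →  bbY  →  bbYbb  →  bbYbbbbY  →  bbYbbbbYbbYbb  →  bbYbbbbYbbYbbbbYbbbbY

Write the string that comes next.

bbYbbbbYbbYbbbbYbbbbYbbYbbbbYbbYbb

This is a Fibonacci-style word recurrence s(k) = s(k−1)·s(k−2): e.g. bb·Y = bbY.
The next term joins bbYbbbbYbbYbbbbYbbbbY and bbYbbbbYbbYbb.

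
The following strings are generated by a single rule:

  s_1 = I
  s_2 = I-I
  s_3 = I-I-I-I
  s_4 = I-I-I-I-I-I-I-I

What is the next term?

s(k+1) = s(k)·-·s(k) — each term doubles the last with '-' between the halves.
One more doubling of I-I-I-I-I-I-I-I gives the answer.

I-I-I-I-I-I-I-I-I-I-I-I-I-I-I-I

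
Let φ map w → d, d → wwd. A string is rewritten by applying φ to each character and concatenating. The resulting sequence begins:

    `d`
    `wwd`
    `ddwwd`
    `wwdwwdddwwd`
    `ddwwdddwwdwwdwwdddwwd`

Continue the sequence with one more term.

Rewriting the 21 symbols of ddwwdddwwdwwdwwdddwwd one by one yields wwd wwd d d wwd wwd wwd d d wwd d d wwd d d wwd wwd wwd d d wwd; concatenated:

wwdwwdddwwdwwdwwdddwwdddwwdddwwdwwdwwdddwwd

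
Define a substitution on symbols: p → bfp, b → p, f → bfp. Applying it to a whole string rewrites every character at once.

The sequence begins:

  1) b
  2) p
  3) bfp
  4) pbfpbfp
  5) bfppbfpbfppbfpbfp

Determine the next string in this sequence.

φ(bfppbfpbfppbfpbfp) expands symbol-by-symbol to p bfp bfp bfp p bfp bfp p bfp bfp bfp p bfp bfp p bfp bfp; joining the 17 pieces gives the next term.

pbfpbfpbfppbfpbfppbfpbfpbfppbfpbfppbfpbfp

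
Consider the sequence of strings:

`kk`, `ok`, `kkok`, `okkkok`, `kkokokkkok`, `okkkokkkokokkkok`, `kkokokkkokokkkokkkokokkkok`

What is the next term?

okkkokkkokokkkokkkokokkkokokkkokkkokokkkok

Each term (from the third on) is the two preceding terms concatenated in order: term 3 = kk·ok = kkok.
So term 8 is okkkokkkokokkkok·kkokokkkokokkkokkkokokkkok.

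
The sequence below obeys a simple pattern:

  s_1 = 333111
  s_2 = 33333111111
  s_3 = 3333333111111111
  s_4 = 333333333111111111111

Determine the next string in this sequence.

33333333333111111111111111

Reading off run lengths: 3 runs 3, 5, 7, 9; 1 runs 3, 6, 9, 12 — each is linear in n (n = 1, 2, …).
Setting n = 5 gives 11, 15 characters in each block.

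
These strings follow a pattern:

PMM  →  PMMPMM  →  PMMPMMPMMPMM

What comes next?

s(k+1) = s(k)·s(k) — each term doubles the last.
Doubling PMMPMMPMMPMM:

PMMPMMPMMPMMPMMPMMPMMPMM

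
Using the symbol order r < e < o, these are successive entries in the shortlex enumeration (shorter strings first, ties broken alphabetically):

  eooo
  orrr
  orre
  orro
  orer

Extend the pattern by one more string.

oree

Treat orer as a base-3 numeral over the given alphabet and add one, carrying through any trailing o's.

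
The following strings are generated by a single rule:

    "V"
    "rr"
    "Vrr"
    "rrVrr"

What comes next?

VrrrrVrr

Each term (from the third on) is the two preceding terms concatenated in order: term 3 = V·rr = Vrr.
The next term joins Vrr and rrVrr.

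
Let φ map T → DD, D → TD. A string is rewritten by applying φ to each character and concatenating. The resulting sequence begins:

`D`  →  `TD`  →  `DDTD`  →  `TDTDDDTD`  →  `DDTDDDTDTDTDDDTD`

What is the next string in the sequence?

TDTDDDTDTDTDDDTDDDTDDDTDTDTDDDTD

Applying the rule to each of the 16 symbols of DDTDDDTDTDTDDDTD gives the pieces TD TD DD TD TD TD DD TD DD TD DD TD TD TD DD TD, which concatenate to the answer.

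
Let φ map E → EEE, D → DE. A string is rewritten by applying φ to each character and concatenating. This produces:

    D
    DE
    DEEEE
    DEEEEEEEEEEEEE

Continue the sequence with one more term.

Applying the rule to each of the 14 symbols of DEEEEEEEEEEEEE gives the pieces DE EEE EEE EEE EEE EEE EEE EEE EEE EEE EEE EEE EEE EEE, which concatenate to the answer.

DEEEEEEEEEEEEEEEEEEEEEEEEEEEEEEEEEEEEEEEE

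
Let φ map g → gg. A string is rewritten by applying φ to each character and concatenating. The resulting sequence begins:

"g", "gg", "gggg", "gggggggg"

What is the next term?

Rewriting each symbol of gggggggg: g→gg, g→gg, g→gg, g→gg, g→gg, g→gg, g→gg, g→gg, which concatenates to gg gg gg gg gg gg gg gg.

gggggggggggggggg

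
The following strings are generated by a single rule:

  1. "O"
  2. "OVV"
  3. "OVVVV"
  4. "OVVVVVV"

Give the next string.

OVVVVVVVV

The strings grow by a fixed suffix VV each time.
One more step from OVVVVVV gives the answer.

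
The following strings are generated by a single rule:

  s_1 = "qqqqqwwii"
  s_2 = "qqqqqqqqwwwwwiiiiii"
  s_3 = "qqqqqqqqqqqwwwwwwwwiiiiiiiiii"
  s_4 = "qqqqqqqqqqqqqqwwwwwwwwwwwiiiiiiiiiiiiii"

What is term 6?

qqqqqqqqqqqqqqqqqqqqwwwwwwwwwwwwwwwwwiiiiiiiiiiiiiiiiiiiiii

Term n consists of 3n+2 q's, followed by 3n-1 w's, followed by 4n-2 i's (n = 1, 2, …).
Setting n = 6 gives 20, 17, 22 characters in each block.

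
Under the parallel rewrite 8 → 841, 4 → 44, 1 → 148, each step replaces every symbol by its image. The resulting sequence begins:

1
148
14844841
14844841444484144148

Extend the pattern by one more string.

φ(14844841444484144148) expands symbol-by-symbol to 148 44 841 44 44 841 44 148 44 44 44 44 841 44 148 44 44 148 44 841; joining the 20 pieces gives the next term.

148448414444841441484444444484144148444414844841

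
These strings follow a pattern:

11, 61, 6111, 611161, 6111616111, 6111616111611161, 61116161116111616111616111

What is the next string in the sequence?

611161611161116161116161116111616111611161

This is a Fibonacci-style word recurrence s(k) = s(k−1)·s(k−2): e.g. 61·11 = 6111.
So term 8 is 61116161116111616111616111·6111616111611161.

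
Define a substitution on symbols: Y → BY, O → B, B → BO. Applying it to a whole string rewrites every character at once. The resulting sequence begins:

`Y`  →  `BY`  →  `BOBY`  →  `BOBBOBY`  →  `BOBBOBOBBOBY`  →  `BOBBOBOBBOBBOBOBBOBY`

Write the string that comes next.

Applying the rule to each of the 20 symbols of BOBBOBOBBOBBOBOBBOBY gives the pieces BO B BO BO B BO B BO BO B BO BO B BO B BO BO B BO BY, which concatenate to the answer.

BOBBOBOBBOBBOBOBBOBOBBOBBOBOBBOBY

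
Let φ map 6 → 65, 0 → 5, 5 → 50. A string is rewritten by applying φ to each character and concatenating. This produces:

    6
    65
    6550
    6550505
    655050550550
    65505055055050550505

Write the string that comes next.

655050550550505505055055050550550

Replace each of the 20 characters of 65505055055050550505 in place — 65 50 50 5 50 5 50 50 5 50 50 5 50 5 50 50 5 50 5 50 — and concatenate.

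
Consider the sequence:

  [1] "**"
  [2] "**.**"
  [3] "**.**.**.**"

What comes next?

Each string is two copies of the previous one joined by '.'.
One more doubling of **.**.**.** gives the answer.

**.**.**.**.**.**.**.**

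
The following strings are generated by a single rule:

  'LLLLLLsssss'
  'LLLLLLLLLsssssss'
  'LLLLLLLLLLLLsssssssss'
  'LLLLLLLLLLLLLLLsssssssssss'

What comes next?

LLLLLLLLLLLLLLLLLLsssssssssssss

The n-th term is 3n L's then 2n+1 s's, where the shown terms are n = 2, 3, 4, 5.
For the next term, n = 6, so the run lengths are 18, 13.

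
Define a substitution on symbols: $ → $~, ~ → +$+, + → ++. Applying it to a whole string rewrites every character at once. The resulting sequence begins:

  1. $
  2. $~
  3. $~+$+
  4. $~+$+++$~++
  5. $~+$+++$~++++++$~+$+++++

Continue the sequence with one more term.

$~+$+++$~++++++$~+$+++++++++++++$~+$+++$~++++++++++

Applying the rule to each of the 24 symbols of $~+$+++$~++++++$~+$+++++ gives the pieces $~ +$+ ++ $~ ++ ++ ++ $~ +$+ ++ ++ ++ ++ ++ ++ $~ +$+ ++ $~ ++ ++ ++ ++ ++, which concatenate to the answer.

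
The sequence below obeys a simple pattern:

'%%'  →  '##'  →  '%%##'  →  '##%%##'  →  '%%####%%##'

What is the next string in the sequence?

##%%##%%####%%##

This is a Fibonacci-style word recurrence s(k) = s(k−2)·s(k−1): e.g. %%·## = %%##.
Continuing: ##%%## · %%####%%## gives term 6.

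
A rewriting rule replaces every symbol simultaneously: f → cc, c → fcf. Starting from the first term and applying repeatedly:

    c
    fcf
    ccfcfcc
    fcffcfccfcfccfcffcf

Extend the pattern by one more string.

φ(fcffcfccfcfccfcffcf) expands symbol-by-symbol to cc fcf cc cc fcf cc fcf fcf cc fcf cc fcf fcf cc fcf cc cc fcf cc; joining the 19 pieces gives the next term.

ccfcfccccfcfccfcffcfccfcfccfcffcfccfcfccccfcfcc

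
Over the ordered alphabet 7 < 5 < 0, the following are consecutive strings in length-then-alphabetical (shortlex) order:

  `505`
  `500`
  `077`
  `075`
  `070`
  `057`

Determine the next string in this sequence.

055

The successor of 057 increments the rightmost position that isn't already 0 and resets every position after it to 7.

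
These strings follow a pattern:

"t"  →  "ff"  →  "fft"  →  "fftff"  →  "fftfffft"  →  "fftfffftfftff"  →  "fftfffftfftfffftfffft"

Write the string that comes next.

fftfffftfftfffftfffftfftfffftfftff

From term 3 onward, concatenate the last term with the second-to-last: ff·t = fft, fft·ff = fftff, …
Continuing: fftfffftfftfffftfffft · fftfffftfftff gives term 8.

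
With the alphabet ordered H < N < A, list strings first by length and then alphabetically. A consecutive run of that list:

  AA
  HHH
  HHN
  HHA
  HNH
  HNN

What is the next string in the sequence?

Treat HNN as a base-3 numeral over the given alphabet and add one, carrying through any trailing A's.

HNA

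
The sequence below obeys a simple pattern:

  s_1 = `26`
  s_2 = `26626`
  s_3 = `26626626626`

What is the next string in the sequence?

Every step duplicates the string with '6' between the halves.
So the next term is two copies of 26626626626 with '6' between the halves.

26626626626626626626626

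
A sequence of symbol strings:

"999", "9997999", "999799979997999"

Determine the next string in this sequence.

Every step duplicates the string with '7' between the halves.
Doubling 999799979997999 with '7' between the halves:

9997999799979997999799979997999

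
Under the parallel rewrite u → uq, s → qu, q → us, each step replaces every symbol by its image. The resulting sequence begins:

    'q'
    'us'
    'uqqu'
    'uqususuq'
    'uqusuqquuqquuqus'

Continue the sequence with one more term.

Rewriting the 16 symbols of uqusuqquuqquuqus one by one yields uq us uq qu uq us us uq uq us us uq uq us uq qu; concatenated:

uqusuqquuqususuquqususuququsuqqu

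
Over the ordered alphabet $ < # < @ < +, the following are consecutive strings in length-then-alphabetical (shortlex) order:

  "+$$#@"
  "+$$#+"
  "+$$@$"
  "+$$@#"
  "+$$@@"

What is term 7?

+$$+$

Advancing 2 positions from +$$@@ through +$$@@ → +$$@+ reaches term 7.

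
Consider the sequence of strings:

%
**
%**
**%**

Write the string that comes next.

From term 3 onward, concatenate the second-to-last term with the last: %·** = %**, **·%** = **%**, …
So term 5 is %**·**%**.

%****%**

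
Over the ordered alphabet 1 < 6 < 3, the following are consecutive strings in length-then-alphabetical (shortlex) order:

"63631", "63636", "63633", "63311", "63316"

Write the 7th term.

63361

Advancing 2 positions from 63316 through 63316 → 63313 reaches term 7.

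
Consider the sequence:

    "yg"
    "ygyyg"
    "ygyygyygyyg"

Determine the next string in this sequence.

ygyygyygyygyygyygyygyyg

Each string is two copies of the previous one joined by 'y'.
One more doubling of ygyygyygyyg gives the answer.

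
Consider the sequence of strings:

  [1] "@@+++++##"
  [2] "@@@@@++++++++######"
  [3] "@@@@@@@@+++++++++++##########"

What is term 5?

Term n consists of 3n-1 @'s, followed by 3n+2 +'s, followed by 4n-2 #'s (n = 1, 2, …).
At n = 5 the blocks have lengths 14, 17, 18.

@@@@@@@@@@@@@@+++++++++++++++++##################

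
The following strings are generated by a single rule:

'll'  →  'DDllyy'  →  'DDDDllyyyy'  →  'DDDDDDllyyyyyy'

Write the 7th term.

DDDDDDDDDDDDllyyyyyyyyyyyy

Each term wraps the previous one in DD on the left and yy on the right.
From DDDDDDllyyyyyy, 3 further steps: DDDDDDllyyyyyy → DDDDDDDDllyyyyyyyy → DDDDDDDDDDllyyyyyyyyyy → (answer).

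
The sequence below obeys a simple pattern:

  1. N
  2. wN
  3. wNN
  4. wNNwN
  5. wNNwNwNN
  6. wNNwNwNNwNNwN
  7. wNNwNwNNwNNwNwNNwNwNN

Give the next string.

From term 3 onward, concatenate the last term with the second-to-last: wN·N = wNN, wNN·wN = wNNwN, …
The next term joins wNNwNwNNwNNwNwNNwNwNN and wNNwNwNNwNNwN.

wNNwNwNNwNNwNwNNwNwNNwNNwNwNNwNNwN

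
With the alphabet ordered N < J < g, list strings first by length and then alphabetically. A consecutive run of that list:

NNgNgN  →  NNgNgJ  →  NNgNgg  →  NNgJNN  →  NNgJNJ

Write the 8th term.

NNgJJJ

Continuing the enumeration 3 steps past NNgJNJ: NNgJNJ → NNgJNg → NNgJJN → (answer).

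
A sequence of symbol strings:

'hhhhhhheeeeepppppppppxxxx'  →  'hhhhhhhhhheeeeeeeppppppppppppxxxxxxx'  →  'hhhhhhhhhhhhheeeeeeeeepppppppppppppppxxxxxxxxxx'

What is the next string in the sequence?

Term n consists of 3n+1 h's, followed by 2n+1 e's, followed by 3n+3 p's, followed by 3n-2 x's, where the shown terms are n = 2, 3, 4.
Setting n = 5 gives 16, 11, 18, 13 characters in each block.

hhhhhhhhhhhhhhhheeeeeeeeeeeppppppppppppppppppxxxxxxxxxxxxx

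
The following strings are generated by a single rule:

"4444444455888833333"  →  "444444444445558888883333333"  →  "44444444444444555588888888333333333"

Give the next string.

Each string has the form 4^{3n+2} 5^{n} 8^{2n} 3^{2n+1}, where the shown terms are n = 2, 3, 4.
For the next term, n = 5, so the run lengths are 17, 5, 10, 11.

4444444444444444455555888888888833333333333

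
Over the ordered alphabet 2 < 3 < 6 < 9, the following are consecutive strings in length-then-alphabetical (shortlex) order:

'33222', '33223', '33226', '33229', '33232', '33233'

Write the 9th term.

Advancing 3 positions from 33233 through 33233 → 33236 → 33239 reaches term 9.

33262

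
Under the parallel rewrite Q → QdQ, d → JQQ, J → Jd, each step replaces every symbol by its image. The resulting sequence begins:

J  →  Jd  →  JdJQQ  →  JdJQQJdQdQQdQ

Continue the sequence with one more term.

JdJQQJdQdQQdQJdJQQQdQJQQQdQQdQJQQQdQ

φ(JdJQQJdQdQQdQ) expands symbol-by-symbol to Jd JQQ Jd QdQ QdQ Jd JQQ QdQ JQQ QdQ QdQ JQQ QdQ; joining the 13 pieces gives the next term.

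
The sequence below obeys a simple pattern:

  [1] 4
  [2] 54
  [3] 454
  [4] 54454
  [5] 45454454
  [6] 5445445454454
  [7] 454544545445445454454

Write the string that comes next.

This is a Fibonacci-style word recurrence s(k) = s(k−2)·s(k−1): e.g. 4·54 = 454.
The next term joins 5445445454454 and 454544545445445454454.

5445445454454454544545445445454454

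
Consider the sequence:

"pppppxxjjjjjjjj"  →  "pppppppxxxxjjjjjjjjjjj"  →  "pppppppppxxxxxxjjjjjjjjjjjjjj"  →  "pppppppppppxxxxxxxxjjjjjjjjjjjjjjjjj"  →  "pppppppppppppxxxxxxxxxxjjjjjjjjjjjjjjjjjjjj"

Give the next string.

The n-th term is 2n+1 p's then 2n-2 x's then 3n+2 j's, where the shown terms are n = 2, 3, 4, 5, 6.
At n = 7 the blocks have lengths 15, 12, 23.

pppppppppppppppxxxxxxxxxxxxjjjjjjjjjjjjjjjjjjjjjjj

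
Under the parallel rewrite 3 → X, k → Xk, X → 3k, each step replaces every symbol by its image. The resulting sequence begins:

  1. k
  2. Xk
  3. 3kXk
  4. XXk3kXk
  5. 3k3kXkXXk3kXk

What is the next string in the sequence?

Applying the rule to each of the 13 symbols of 3k3kXkXXk3kXk gives the pieces X Xk X Xk 3k Xk 3k 3k Xk X Xk 3k Xk, which concatenate to the answer.

XXkXXk3kXk3k3kXkXXk3kXk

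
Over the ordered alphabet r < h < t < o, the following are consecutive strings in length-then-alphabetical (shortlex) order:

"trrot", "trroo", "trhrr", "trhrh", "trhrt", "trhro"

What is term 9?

trhht

Continuing the enumeration 3 steps past trhro: trhro → trhhr → trhhh → (answer).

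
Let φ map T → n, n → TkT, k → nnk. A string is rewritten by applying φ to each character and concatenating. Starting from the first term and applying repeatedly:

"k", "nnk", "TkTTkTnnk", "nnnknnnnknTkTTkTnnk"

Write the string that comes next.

TkTTkTTkTnnkTkTTkTTkTTkTnnkTkTnnnknnnnknTkTTkTnnk

Replace each of the 19 characters of nnnknnnnknTkTTkTnnk in place — TkT TkT TkT nnk TkT TkT TkT TkT nnk TkT n nnk n n nnk n TkT TkT nnk — and concatenate.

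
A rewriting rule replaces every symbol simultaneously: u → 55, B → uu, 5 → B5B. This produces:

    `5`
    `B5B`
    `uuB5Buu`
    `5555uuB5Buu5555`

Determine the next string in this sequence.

B5BB5BB5BB5B5555uuB5Buu5555B5BB5BB5BB5B

Applying the rule to each of the 15 symbols of 5555uuB5Buu5555 gives the pieces B5B B5B B5B B5B 55 55 uu B5B uu 55 55 B5B B5B B5B B5B, which concatenate to the answer.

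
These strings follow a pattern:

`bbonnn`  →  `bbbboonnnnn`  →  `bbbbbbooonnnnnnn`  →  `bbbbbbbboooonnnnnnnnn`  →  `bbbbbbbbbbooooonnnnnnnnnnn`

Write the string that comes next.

The n-th term is 2n b's then n o's then 2n+1 n's (n = 1, 2, …).
Setting n = 6 gives 12, 6, 13 characters in each block.

bbbbbbbbbbbboooooonnnnnnnnnnnnn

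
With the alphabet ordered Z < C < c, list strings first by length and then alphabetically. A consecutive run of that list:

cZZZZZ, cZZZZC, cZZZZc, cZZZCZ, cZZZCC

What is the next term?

cZZZCc

Find the rightmost character of cZZZCC below c, bump it to the next letter, and reset everything to its right to Z.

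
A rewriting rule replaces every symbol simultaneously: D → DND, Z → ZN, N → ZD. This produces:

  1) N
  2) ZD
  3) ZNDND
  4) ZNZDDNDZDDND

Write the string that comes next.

Expanding ZNZDDNDZDDND: Z→ZN, N→ZD, Z→ZN, D→DND, D→DND, N→ZD, D→DND, Z→ZN, D→DND, D→DND, N→ZD, D→DND. Concatenated: ZN ZD ZN DND DND ZD DND ZN DND DND ZD DND.

ZNZDZNDNDDNDZDDNDZNDNDDNDZDDND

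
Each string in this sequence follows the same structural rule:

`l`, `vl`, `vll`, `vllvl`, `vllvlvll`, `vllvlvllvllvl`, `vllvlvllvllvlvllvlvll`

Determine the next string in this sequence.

Each term (from the third on) is the previous term followed by the one before it: term 3 = vl·l = vll.
The next term joins vllvlvllvllvlvllvlvll and vllvlvllvllvl.

vllvlvllvllvlvllvlvllvllvlvllvllvl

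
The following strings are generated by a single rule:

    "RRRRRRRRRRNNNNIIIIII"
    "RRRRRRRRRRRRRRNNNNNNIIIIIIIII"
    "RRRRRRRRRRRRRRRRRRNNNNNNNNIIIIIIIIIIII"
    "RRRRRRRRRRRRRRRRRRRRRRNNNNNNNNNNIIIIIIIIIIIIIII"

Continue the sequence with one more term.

RRRRRRRRRRRRRRRRRRRRRRRRRRNNNNNNNNNNNNIIIIIIIIIIIIIIIIII

The n-th term is 4n+2 R's then 2n N's then 3n I's, where the shown terms are n = 2, 3, 4, 5.
For the next term, n = 6, so the run lengths are 26, 12, 18.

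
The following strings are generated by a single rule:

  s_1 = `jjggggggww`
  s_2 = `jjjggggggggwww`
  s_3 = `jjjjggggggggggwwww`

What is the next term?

The n-th term is n j's then 2n+2 g's then n w's, where the shown terms are n = 2, 3, 4.
At n = 5 the blocks have lengths 5, 12, 5.

jjjjjggggggggggggwwwww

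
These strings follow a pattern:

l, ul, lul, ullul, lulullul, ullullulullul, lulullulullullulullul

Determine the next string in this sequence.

Each term (from the third on) is the two preceding terms concatenated in order: term 3 = l·ul = lul.
The next term joins ullullulullul and lulullulullullulullul.

ullullulullullulullulullullulullul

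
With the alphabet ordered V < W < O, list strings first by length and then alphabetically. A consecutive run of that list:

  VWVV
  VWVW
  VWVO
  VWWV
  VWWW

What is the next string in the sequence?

Treat VWWW as a base-3 numeral over the given alphabet and add one, carrying through any trailing O's.

VWWO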